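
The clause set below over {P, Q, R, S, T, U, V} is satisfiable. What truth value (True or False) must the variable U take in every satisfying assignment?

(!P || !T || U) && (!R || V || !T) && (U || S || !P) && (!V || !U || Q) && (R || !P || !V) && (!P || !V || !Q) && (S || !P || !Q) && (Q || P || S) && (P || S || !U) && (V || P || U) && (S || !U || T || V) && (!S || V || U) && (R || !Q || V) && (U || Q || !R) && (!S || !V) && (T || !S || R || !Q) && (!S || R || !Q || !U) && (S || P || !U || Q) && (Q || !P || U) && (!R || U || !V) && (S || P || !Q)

Suppose U = false.
Branch on P: set P = false.
(V) alone gives V = true.
(!S) alone gives S = false.
(Q) alone gives Q = true.
But (!Q) is also a unit clause — contradiction.
So P must be the other value — set P = true.
(!T) alone gives T = false.
(S) alone gives S = true.
(V) alone gives V = true.
But (!V) is also a unit clause — contradiction.
Either choice for P ends in contradiction.
So every satisfying assignment has U = True.

True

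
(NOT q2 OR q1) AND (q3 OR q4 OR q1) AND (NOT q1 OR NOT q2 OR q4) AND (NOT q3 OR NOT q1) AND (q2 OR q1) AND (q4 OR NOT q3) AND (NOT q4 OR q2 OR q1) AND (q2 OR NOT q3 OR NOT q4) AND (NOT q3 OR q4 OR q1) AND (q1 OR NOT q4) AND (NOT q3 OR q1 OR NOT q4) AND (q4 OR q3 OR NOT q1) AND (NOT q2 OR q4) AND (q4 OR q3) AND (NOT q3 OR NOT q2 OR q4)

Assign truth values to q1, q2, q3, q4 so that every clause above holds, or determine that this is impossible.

Branch on q2: set q2 = false.
(q1) alone gives q1 = true.
(NOT q3) alone gives q3 = false.
(q4) alone gives q4 = true.
This assignment satisfies each clause.

q1=true, q2=false, q3=false, q4=true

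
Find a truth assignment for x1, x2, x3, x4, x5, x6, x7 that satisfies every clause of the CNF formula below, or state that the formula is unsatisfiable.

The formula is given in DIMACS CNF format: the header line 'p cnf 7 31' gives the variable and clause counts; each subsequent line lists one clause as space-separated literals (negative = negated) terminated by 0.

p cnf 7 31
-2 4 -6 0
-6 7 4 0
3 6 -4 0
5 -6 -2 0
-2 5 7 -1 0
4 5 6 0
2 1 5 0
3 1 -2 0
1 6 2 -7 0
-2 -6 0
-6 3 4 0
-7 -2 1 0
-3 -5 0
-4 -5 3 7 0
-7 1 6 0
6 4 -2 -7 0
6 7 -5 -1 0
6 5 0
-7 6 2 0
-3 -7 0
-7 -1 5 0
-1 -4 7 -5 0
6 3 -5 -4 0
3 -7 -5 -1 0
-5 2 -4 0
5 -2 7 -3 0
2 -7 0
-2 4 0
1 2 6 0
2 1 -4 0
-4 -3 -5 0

x1=True,  x2=False,  x3=False,  x4=True,  x5=False,  x6=True,  x7=False

Suppose x2 = False.
Unit clause (¬x7) forces x7 = False.
Suppose x6 = True.
Unit clause (x4) forces x4 = True.
Unit clause (¬x5) forces x5 = False.
Unit clause (x1) forces x1 = True.
No clause remains; x3 is free.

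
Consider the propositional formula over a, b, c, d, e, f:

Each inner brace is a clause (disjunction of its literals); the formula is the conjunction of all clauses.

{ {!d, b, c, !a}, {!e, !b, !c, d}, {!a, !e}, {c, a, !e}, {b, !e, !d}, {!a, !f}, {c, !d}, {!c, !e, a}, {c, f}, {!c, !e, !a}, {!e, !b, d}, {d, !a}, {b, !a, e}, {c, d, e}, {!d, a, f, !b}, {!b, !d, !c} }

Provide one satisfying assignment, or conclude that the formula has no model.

a ↦ false,  b ↦ true,  c ↦ true,  d ↦ false,  e ↦ false,  f ↦ false

Try a = false.
Try c = true.
From the singleton clause (!e), e = false.
Try b = true.
From the singleton clause (!d), d = false.
No clause remains; f is free.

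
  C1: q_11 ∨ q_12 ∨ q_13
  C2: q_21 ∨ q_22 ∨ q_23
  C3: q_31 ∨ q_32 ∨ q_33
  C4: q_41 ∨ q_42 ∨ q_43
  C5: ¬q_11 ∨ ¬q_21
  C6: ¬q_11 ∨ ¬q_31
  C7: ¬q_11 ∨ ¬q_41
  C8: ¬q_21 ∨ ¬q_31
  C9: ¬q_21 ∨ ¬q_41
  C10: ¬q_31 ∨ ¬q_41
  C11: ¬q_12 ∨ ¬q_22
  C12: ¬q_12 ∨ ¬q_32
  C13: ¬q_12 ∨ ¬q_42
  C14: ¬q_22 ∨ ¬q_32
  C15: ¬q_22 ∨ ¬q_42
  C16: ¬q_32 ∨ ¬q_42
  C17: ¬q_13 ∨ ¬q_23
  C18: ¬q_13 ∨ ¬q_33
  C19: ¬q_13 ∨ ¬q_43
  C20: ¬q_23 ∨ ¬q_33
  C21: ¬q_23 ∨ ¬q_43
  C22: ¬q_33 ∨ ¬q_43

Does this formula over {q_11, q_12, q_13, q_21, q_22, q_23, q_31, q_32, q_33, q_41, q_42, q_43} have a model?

Branch on q_11: set q_11 = False.
Branch on q_12: set q_12 = True.
From the singleton clause (¬q_22), q_22 = False.
From the singleton clause (¬q_32), q_32 = False.
From the singleton clause (¬q_42), q_42 = False.
Branch on q_21: set q_21 = True.
From the singleton clause (¬q_31), q_31 = False.
From the singleton clause (q_33), q_33 = True.
From the singleton clause (¬q_41), q_41 = False.
From the singleton clause (q_43), q_43 = True.
But (¬q_43) is also a unit clause — contradiction.
So q_21 must be the other value — set q_21 = False.
From the singleton clause (q_23), q_23 = True.
From the singleton clause (¬q_13), q_13 = False.
From the singleton clause (¬q_33), q_33 = False.
From the singleton clause (q_31), q_31 = True.
From the singleton clause (¬q_41), q_41 = False.
From the singleton clause (q_43), q_43 = True.
But (¬q_43) is also a unit clause — contradiction.
Either choice for q_21 ends in contradiction.
So q_12 must be the other value — set q_12 = False.
From the singleton clause (q_13), q_13 = True.
From the singleton clause (¬q_23), q_23 = False.
From the singleton clause (¬q_33), q_33 = False.
From the singleton clause (¬q_43), q_43 = False.
Branch on q_21: set q_21 = True.
From the singleton clause (¬q_31), q_31 = False.
From the singleton clause (q_32), q_32 = True.
From the singleton clause (¬q_41), q_41 = False.
From the singleton clause (q_42), q_42 = True.
But (¬q_42) is also a unit clause — contradiction.
So q_21 must be the other value — set q_21 = False.
From the singleton clause (q_22), q_22 = True.
From the singleton clause (¬q_32), q_32 = False.
From the singleton clause (q_31), q_31 = True.
From the singleton clause (¬q_41), q_41 = False.
From the singleton clause (q_42), q_42 = True.
But (¬q_42) is also a unit clause — contradiction.
Either choice for q_21 ends in contradiction.
Either choice for q_12 ends in contradiction.
So q_11 must be the other value — set q_11 = True.
From the singleton clause (¬q_21), q_21 = False.
From the singleton clause (¬q_31), q_31 = False.
From the singleton clause (¬q_41), q_41 = False.
Branch on q_22: set q_22 = True.
From the singleton clause (¬q_12), q_12 = False.
From the singleton clause (¬q_32), q_32 = False.
From the singleton clause (q_33), q_33 = True.
From the singleton clause (¬q_42), q_42 = False.
From the singleton clause (q_43), q_43 = True.
But (¬q_43) is also a unit clause — contradiction.
So q_22 must be the other value — set q_22 = False.
From the singleton clause (q_23), q_23 = True.
From the singleton clause (¬q_13), q_13 = False.
From the singleton clause (¬q_33), q_33 = False.
From the singleton clause (q_32), q_32 = True.
From the singleton clause (¬q_12), q_12 = False.
From the singleton clause (¬q_42), q_42 = False.
From the singleton clause (q_43), q_43 = True.
But (¬q_43) is also a unit clause — contradiction.
Either choice for q_22 ends in contradiction.
Either choice for q_11 ends in contradiction.
No assignment satisfies every clause.

No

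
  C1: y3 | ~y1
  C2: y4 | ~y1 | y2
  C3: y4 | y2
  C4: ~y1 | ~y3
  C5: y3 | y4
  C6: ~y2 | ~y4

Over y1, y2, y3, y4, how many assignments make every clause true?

3

There are 2^4 = 16 truth assignments over (y1, y2, y3, y4).
Check each against the 6 clauses (columns in the order y1, y2, y3, y4):
  F F F F  ✗ fails (y4 | y2)
  F F F T  ✓ satisfies all
  F F T F  ✗ fails (y4 | y2)
  F F T T  ✓ satisfies all
  F T F F  ✗ fails (y3 | y4)
  F T F T  ✗ fails (~y2 | ~y4)
  F T T F  ✓ satisfies all
  F T T T  ✗ fails (~y2 | ~y4)
  T F F F  ✗ fails (y3 | ~y1)
  T F F T  ✗ fails (y3 | ~y1)
  T F T F  ✗ fails (y4 | ~y1 | y2)
  T F T T  ✗ fails (~y1 | ~y3)
  T T F F  ✗ fails (y3 | ~y1)
  T T F T  ✗ fails (y3 | ~y1)
  T T T F  ✗ fails (~y1 | ~y3)
  T T T T  ✗ fails (~y1 | ~y3)
3 of the 16 rows are models.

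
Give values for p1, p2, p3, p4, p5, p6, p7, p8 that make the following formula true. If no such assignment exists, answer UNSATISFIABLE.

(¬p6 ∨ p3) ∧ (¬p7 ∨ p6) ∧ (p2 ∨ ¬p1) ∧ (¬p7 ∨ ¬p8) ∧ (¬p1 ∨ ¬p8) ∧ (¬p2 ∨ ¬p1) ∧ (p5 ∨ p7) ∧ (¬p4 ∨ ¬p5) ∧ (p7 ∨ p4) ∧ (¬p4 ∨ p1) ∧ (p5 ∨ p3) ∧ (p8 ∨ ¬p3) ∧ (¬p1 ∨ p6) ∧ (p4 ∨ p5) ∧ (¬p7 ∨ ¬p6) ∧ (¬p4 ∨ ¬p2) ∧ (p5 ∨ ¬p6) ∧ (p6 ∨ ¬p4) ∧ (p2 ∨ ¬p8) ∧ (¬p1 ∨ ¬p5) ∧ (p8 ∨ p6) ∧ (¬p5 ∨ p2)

UNSATISFIABLE

Try p6 = False.
(¬p7) alone gives p7 = False.
(p5) alone gives p5 = True.
(¬p4) alone gives p4 = False.
But (p4) is also a unit clause — contradiction.
Undo p6 and try p6 = True.
(p3) alone gives p3 = True.
(p8) alone gives p8 = True.
(¬p7) alone gives p7 = False.
(¬p1) alone gives p1 = False.
(p5) alone gives p5 = True.
(¬p4) alone gives p4 = False.
But (p4) is also a unit clause — contradiction.
Either choice for p6 ends in contradiction.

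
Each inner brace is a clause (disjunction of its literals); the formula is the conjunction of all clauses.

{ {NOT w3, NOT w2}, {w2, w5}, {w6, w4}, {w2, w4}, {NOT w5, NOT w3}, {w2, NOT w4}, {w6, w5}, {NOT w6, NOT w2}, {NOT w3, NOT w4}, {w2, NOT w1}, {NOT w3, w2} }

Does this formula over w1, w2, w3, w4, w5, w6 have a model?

Yes

Suppose w3 = false.
Suppose w2 = true.
The clause (NOT w6) is unit, so w6 = false.
The clause (w4) is unit, so w4 = true.
The clause (w5) is unit, so w5 = true.
Every clause is now satisfied; w1 is unconstrained.
A satisfying assignment: w1: true, w2: true, w3: false, w4: true, w5: true, w6: false.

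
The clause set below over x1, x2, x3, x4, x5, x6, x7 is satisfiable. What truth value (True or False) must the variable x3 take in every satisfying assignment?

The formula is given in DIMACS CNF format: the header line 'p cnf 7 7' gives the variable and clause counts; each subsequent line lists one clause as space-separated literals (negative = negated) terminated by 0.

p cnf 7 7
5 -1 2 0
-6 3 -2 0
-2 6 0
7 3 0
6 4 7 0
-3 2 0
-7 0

True

Suppose x3 = False.
(x7) alone gives x7 = True.
But (¬x7) is also a unit clause — contradiction.
So every satisfying assignment has x3 = True.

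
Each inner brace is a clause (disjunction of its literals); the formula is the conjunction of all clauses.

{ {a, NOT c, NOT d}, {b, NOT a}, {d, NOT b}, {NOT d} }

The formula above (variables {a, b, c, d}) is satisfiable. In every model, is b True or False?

Suppose b = true.
The clause (d) is unit, so d = true.
Now (NOT d) is unsatisfied and unit — conflict.
So every satisfying assignment has b = False.

False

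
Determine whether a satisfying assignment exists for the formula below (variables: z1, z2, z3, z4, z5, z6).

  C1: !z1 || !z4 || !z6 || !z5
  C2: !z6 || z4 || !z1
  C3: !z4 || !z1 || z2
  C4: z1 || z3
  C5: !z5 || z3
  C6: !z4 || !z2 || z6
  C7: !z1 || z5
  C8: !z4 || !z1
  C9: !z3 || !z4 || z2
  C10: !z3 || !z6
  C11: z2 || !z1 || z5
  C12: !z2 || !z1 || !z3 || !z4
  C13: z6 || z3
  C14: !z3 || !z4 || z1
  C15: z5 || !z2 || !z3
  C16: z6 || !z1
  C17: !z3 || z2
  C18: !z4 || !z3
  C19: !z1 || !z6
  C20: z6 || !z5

Unsatisfiable

Suppose z1 = true.
Unit clause (z5) forces z5 = true.
Unit clause (z3) forces z3 = true.
Unit clause (!z4) forces z4 = false.
Unit clause (!z6) forces z6 = false.
That conflicts with the unit clause (z6).
That branch fails; take z1 = false instead.
Unit clause (z3) forces z3 = true.
Unit clause (!z6) forces z6 = false.
Unit clause (!z4) forces z4 = false.
Unit clause (z2) forces z2 = true.
Unit clause (z5) forces z5 = true.
That conflicts with the unit clause (!z5).
Both values of z1 lead to a conflict.
No assignment satisfies every clause.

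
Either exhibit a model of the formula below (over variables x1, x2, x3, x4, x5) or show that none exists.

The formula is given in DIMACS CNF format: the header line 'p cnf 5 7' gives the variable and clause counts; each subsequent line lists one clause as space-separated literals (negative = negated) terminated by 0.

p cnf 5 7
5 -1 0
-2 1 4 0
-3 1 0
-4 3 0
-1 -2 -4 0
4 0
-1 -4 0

Unit clause (x4) forces x4 = True.
Unit clause (x3) forces x3 = True.
Unit clause (x1) forces x1 = True.
But (¬x1) is also a unit clause — contradiction.

UNSATISFIABLE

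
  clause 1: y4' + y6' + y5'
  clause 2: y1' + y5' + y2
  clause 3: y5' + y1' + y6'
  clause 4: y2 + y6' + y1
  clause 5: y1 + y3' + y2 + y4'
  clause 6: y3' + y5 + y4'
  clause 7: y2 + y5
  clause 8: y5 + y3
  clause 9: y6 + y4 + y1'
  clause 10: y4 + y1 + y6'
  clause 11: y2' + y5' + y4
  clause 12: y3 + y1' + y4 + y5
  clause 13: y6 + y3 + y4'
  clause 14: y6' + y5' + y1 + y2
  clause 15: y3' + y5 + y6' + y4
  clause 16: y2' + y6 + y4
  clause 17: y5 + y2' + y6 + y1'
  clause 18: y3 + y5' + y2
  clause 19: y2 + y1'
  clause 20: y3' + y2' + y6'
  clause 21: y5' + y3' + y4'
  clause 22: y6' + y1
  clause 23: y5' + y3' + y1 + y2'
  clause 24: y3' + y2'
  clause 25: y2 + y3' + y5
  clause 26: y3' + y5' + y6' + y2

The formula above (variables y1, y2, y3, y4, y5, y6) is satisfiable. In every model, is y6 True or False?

False

Suppose y6 = 1.
(y1) alone gives y1 = 1.
(y5') alone gives y5 = 0.
(y2) alone gives y2 = 1.
(y3) alone gives y3 = 1.
Now (y3') is unsatisfied and unit — conflict.
So every satisfying assignment has y6 = False.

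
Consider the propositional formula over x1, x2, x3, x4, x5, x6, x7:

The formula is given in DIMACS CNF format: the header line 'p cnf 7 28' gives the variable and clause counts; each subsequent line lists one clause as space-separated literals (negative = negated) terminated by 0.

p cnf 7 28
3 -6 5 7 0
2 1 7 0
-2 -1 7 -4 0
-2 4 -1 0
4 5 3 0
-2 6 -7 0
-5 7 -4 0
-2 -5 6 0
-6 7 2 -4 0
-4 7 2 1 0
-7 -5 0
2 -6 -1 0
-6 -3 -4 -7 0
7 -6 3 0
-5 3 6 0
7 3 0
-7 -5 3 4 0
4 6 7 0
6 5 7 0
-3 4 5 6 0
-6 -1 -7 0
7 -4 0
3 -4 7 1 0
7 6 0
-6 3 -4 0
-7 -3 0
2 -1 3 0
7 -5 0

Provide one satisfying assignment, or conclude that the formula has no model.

Try x7 = True.
Unit clause (¬x5) forces x5 = False.
Unit clause (¬x3) forces x3 = False.
Unit clause (x4) forces x4 = True.
Unit clause (¬x6) forces x6 = False.
Unit clause (¬x2) forces x2 = False.
Unit clause (¬x1) forces x1 = False.
All clauses are satisfied.

x1 ↦ False,  x2 ↦ False,  x3 ↦ False,  x4 ↦ True,  x5 ↦ False,  x6 ↦ False,  x7 ↦ True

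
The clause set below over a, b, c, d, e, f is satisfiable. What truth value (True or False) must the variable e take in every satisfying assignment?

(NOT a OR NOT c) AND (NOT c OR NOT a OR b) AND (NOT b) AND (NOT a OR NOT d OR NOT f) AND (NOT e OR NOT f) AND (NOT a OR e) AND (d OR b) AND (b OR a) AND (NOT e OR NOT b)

True

Suppose e = false.
Unit clause (NOT b) forces b = false.
Unit clause (NOT a) forces a = false.
But (a) is also a unit clause — contradiction.
So every satisfying assignment has e = True.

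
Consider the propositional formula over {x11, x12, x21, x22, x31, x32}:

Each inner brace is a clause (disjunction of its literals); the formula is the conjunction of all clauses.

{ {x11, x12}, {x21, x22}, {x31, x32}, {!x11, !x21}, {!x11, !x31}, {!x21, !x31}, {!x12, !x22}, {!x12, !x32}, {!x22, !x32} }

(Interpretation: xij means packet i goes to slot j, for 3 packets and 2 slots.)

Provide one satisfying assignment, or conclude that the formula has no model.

Suppose x11 = true.
The clause (!x21) is unit, so x21 = false.
The clause (x22) is unit, so x22 = true.
The clause (!x31) is unit, so x31 = false.
The clause (x32) is unit, so x32 = true.
But (!x32) is also a unit clause — contradiction.
Backtrack on x11: now try x11 = false.
The clause (x12) is unit, so x12 = true.
The clause (!x22) is unit, so x22 = false.
The clause (x21) is unit, so x21 = true.
The clause (!x31) is unit, so x31 = false.
The clause (x32) is unit, so x32 = true.
But (!x32) is also a unit clause — contradiction.
Either choice for x11 ends in contradiction.

UNSATISFIABLE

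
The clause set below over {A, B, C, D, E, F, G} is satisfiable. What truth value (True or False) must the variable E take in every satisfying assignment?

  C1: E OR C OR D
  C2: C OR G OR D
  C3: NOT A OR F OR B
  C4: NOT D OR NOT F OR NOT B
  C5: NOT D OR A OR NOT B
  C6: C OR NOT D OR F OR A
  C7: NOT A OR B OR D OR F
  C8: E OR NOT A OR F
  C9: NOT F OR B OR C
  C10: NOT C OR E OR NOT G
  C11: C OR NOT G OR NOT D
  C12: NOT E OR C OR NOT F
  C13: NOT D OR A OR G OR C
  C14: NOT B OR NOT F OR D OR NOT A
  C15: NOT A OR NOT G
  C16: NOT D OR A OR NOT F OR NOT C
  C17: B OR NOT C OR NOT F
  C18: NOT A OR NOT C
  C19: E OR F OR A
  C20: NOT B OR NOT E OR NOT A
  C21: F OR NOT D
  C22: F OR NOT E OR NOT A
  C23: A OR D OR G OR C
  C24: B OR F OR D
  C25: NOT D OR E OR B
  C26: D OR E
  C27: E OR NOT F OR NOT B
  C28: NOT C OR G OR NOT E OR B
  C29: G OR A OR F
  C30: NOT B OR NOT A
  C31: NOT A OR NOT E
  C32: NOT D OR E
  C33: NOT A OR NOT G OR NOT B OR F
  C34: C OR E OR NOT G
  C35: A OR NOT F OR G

Suppose E = false.
From the singleton clause (D), D = true.
That conflicts with the unit clause (NOT D).
So every satisfying assignment has E = True.

True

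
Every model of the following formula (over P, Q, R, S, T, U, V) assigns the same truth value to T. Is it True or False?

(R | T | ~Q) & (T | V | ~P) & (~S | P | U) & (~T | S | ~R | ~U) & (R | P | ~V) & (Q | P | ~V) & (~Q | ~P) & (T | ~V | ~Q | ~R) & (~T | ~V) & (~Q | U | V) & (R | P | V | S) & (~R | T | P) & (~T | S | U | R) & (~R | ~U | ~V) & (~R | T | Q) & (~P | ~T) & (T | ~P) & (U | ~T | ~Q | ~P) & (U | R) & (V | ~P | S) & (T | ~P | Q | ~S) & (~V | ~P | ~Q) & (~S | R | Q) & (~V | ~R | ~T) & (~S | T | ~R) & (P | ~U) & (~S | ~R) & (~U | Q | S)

Suppose T = 0.
Unit clause (~P) forces P = 0.
Unit clause (~R) forces R = 0.
Unit clause (~Q) forces Q = 0.
Unit clause (~V) forces V = 0.
Unit clause (S) forces S = 1.
But (~S) is also a unit clause — contradiction.
So every satisfying assignment has T = True.

True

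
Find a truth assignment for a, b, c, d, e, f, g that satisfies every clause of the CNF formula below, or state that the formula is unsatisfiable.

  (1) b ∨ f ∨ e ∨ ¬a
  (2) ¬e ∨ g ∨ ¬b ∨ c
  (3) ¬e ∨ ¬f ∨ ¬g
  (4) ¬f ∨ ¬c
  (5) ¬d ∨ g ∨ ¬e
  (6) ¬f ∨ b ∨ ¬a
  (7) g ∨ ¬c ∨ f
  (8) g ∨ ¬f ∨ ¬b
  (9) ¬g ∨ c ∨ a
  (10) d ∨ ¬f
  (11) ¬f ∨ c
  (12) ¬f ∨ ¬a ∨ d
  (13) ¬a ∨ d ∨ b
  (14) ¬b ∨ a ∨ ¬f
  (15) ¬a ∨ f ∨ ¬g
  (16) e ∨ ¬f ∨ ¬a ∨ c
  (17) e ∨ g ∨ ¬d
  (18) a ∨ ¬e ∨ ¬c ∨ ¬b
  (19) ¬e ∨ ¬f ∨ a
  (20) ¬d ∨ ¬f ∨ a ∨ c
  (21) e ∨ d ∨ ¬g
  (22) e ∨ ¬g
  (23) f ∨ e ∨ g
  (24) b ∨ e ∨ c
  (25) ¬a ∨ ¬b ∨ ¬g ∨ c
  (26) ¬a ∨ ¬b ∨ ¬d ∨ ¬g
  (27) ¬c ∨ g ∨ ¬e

a ↦ False,  b ↦ False,  c ↦ True,  d ↦ False,  e ↦ True,  f ↦ False,  g ↦ True

Try f = False.
Try g = True.
The clause (¬a) is unit, so a = False.
The clause (c) is unit, so c = True.
The clause (e) is unit, so e = True.
The clause (¬b) is unit, so b = False.
Every clause is now satisfied; d is unconstrained.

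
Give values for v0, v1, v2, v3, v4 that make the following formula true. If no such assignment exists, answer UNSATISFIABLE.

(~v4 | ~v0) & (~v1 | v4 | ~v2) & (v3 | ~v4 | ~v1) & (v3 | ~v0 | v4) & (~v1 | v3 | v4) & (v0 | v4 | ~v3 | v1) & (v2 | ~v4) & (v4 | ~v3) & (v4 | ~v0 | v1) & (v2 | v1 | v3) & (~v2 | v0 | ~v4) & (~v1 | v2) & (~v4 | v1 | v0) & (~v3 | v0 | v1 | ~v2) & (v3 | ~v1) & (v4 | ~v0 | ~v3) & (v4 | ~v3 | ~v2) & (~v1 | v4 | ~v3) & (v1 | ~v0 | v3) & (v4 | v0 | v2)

v0: 0,  v1: 0,  v2: 1,  v3: 0,  v4: 0

Branch on v4: set v4 = 0.
From the singleton clause (~v3), v3 = 0.
From the singleton clause (~v0), v0 = 0.
From the singleton clause (~v1), v1 = 0.
From the singleton clause (v2), v2 = 1.
Every clause now holds.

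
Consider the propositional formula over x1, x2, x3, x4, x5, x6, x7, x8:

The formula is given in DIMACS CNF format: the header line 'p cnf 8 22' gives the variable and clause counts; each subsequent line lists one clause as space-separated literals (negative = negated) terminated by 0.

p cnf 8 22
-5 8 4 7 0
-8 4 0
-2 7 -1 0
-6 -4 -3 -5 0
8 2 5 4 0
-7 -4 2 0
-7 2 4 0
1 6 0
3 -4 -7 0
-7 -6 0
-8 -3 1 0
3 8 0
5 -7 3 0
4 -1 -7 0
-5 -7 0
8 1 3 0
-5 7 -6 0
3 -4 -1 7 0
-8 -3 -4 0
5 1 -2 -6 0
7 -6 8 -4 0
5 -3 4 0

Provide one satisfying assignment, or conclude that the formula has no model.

Branch on x8: set x8 = False.
Unit clause (x3) forces x3 = True.
Branch on x1: set x1 = True.
Branch on x2: set x2 = False.
Branch on x5: set x5 = False.
Unit clause (x4) forces x4 = True.
Unit clause (¬x7) forces x7 = False.
Unit clause (¬x6) forces x6 = False.
This assignment satisfies each clause.

x1 ↦ True,  x2 ↦ False,  x3 ↦ True,  x4 ↦ True,  x5 ↦ False,  x6 ↦ False,  x7 ↦ False,  x8 ↦ False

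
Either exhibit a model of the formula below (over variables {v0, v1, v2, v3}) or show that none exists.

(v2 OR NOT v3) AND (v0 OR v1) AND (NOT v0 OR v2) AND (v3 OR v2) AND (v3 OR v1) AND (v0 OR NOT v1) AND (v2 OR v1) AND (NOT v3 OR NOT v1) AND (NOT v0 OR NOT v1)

v0: true, v1: false, v2: true, v3: true

Case v2 = true:
Case v0 = true:
Unit clause (NOT v1) forces v1 = false.
Unit clause (v3) forces v3 = true.
This assignment satisfies each clause.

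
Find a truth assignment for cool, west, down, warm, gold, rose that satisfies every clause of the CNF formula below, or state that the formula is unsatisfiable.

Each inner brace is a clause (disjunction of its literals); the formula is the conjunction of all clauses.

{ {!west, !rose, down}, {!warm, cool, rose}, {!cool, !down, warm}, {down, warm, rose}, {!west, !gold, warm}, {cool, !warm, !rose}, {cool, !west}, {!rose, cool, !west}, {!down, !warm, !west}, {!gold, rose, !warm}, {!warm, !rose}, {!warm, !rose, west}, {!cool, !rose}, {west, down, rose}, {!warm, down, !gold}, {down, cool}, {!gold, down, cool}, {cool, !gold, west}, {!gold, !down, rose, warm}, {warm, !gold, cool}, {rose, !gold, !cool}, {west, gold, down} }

Case cool = false:
(!west) alone gives west = false.
(down) alone gives down = true.
(!gold) alone gives gold = false.
Case warm = false:
All clauses hold; rose can take either value.

cool ↦ false,  west ↦ false,  down ↦ true,  warm ↦ false,  gold ↦ false,  rose ↦ true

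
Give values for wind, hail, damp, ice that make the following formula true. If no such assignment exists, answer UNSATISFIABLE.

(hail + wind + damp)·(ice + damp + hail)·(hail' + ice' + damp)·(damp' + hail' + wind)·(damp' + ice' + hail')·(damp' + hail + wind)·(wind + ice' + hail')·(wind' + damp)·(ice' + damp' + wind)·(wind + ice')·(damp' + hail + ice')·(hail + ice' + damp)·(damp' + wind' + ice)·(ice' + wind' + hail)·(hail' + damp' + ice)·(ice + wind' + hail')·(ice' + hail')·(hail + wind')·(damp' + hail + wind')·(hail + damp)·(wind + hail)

wind: 0, hail: 1, damp: 0, ice: 0

Try wind = 0.
The clause (ice') is unit, so ice = 0.
The clause (hail) is unit, so hail = 1.
The clause (damp') is unit, so damp = 0.
This assignment satisfies each clause.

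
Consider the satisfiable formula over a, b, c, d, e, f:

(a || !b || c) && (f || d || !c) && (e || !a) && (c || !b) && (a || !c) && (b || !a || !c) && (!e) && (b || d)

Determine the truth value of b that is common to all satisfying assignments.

Suppose b = true.
From the singleton clause (c), c = true.
From the singleton clause (a), a = true.
From the singleton clause (e), e = true.
But (!e) is also a unit clause — contradiction.
So every satisfying assignment has b = False.

False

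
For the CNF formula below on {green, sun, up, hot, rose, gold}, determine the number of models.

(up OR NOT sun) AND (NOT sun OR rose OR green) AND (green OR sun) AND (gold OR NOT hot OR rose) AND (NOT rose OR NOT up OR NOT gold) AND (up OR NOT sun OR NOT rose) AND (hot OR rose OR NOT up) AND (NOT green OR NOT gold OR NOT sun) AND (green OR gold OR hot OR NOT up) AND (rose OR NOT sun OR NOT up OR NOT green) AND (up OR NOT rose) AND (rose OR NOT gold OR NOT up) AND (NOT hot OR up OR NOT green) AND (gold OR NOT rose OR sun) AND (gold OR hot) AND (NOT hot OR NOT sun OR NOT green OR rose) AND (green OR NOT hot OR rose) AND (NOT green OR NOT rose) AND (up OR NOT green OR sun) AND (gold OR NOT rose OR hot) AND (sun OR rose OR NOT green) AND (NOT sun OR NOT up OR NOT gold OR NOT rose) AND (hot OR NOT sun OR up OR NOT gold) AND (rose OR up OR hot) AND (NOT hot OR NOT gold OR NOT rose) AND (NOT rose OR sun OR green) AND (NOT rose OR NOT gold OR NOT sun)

There are 2^6 = 64 truth assignments over (green, sun, up, hot, rose, gold).
Split on sun. With sun = true, the clauses containing sun are satisfied and NOT sun drops from the rest; 1 of the 2^5 = 32 assignments to the other variables satisfy what remains.
With sun = false, by the same count on the reduced clause set, 0 assignments work.
(One model: green=F, sun=T, up=T, hot=T, rose=T, gold=F.)
Total: 1 + 0 = 1.

1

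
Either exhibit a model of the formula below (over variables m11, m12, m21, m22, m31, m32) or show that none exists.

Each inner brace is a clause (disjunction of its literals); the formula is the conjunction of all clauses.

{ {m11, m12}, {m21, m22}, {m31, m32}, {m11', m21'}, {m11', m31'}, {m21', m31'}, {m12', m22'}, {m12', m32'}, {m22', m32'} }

UNSATISFIABLE

Case m11 = 1:
The clause (m21') is unit, so m21 = 0.
The clause (m22) is unit, so m22 = 1.
The clause (m31') is unit, so m31 = 0.
The clause (m32) is unit, so m32 = 1.
Now (m32') is unsatisfied and unit — conflict.
That branch fails; take m11 = 0 instead.
The clause (m12) is unit, so m12 = 1.
The clause (m22') is unit, so m22 = 0.
The clause (m21) is unit, so m21 = 1.
The clause (m31') is unit, so m31 = 0.
The clause (m32) is unit, so m32 = 1.
Now (m32') is unsatisfied and unit — conflict.
Either choice for m11 ends in contradiction.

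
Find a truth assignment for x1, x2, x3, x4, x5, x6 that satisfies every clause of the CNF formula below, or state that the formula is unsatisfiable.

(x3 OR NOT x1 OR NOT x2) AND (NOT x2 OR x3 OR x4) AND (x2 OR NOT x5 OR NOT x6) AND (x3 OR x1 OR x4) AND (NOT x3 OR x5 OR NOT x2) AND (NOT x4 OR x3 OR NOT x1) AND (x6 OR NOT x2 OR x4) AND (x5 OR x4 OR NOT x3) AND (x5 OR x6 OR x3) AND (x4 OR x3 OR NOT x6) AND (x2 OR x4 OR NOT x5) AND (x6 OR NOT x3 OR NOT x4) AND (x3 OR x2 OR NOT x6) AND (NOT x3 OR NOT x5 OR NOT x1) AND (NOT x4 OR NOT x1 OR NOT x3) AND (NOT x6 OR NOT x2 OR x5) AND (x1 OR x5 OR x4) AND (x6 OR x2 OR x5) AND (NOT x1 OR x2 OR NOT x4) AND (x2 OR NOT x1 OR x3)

Suppose x3 = false.
Suppose x1 = false.
The clause (x4) is unit, so x4 = true.
Suppose x5 = true.
Suppose x2 = true.
Every clause is now satisfied; x6 is unconstrained.

x1: false,  x2: true,  x3: false,  x4: true,  x5: true,  x6: true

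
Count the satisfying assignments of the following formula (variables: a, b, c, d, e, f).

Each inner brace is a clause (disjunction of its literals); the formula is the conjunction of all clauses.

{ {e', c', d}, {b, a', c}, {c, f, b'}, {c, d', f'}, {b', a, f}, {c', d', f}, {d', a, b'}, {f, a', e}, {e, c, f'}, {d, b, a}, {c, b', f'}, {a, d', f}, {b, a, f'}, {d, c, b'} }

There are 2^6 = 64 truth assignments over (a, b, c, d, e, f).
Split on e. With e = 1, the clauses containing e are satisfied and e' drops from the rest; 2 of the 2^5 = 32 assignments to the other variables satisfy what remains.
With e = 0, by the same count on the reduced clause set, 5 assignments work.
(One model: a=F, b=T, c=T, d=F, e=F, f=T.)
Total: 2 + 5 = 7.

7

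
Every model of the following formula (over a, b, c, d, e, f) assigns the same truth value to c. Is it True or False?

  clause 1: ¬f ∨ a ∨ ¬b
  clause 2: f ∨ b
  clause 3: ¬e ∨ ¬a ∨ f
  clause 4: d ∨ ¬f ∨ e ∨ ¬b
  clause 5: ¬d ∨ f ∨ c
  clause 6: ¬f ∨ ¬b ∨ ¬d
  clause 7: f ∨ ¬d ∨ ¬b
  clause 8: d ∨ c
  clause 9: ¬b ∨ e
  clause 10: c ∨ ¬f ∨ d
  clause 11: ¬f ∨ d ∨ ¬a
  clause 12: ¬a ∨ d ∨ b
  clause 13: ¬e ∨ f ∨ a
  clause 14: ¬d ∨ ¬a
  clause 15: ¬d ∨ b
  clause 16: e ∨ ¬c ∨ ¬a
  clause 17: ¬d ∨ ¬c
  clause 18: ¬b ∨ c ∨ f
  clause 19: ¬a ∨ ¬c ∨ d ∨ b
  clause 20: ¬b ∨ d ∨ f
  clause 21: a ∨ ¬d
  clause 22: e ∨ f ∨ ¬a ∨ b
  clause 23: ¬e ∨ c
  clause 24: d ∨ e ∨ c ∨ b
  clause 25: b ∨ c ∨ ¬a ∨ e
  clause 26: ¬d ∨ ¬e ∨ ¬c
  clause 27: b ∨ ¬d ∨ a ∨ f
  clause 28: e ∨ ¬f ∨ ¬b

Suppose c = False.
From the singleton clause (d), d = True.
From the singleton clause (f), f = True.
From the singleton clause (¬b), b = False.
But (b) is also a unit clause — contradiction.
So every satisfying assignment has c = True.

True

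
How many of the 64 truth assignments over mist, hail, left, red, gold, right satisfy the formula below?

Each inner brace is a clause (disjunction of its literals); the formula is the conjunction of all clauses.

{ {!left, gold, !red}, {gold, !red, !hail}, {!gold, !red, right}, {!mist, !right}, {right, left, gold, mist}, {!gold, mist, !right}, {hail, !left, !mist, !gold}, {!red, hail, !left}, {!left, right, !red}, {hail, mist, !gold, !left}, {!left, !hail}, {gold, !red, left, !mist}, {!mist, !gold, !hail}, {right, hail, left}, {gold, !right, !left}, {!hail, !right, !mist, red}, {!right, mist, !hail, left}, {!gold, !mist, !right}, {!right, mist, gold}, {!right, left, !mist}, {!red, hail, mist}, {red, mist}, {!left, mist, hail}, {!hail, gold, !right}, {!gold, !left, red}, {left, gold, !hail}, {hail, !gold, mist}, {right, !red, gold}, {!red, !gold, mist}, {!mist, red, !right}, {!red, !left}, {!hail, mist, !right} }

1

There are 2^6 = 64 truth assignments over (mist, hail, left, red, gold, right).
Split on hail. With hail = true, the clauses containing hail are satisfied and !hail drops from the rest; 0 of the 2^5 = 32 assignments to the other variables satisfy what remains.
With hail = false, by the same count on the reduced clause set, 1 assignment works.
(One model: mist=T, hail=F, left=T, red=F, gold=F, right=F.)
Total: 0 + 1 = 1.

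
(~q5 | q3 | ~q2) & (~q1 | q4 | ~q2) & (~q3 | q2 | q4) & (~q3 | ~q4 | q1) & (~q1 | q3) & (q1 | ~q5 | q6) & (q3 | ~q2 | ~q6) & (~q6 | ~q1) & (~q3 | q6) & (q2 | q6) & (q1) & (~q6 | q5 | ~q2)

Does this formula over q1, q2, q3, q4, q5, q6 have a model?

No

Unit clause (q1) forces q1 = 1.
Unit clause (q3) forces q3 = 1.
Unit clause (~q6) forces q6 = 0.
That conflicts with the unit clause (q6).
No assignment satisfies every clause.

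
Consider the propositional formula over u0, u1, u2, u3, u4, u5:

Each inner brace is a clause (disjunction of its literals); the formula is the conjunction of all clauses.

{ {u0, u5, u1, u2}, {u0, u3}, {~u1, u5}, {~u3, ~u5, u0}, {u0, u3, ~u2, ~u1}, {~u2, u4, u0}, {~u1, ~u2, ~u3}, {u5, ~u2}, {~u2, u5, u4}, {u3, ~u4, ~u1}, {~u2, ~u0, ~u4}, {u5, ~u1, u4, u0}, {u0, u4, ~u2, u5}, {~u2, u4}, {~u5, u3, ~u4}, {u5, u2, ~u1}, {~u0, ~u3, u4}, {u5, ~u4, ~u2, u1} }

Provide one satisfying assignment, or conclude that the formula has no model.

u0: 1; u1: 0; u2: 0; u3: 1; u4: 1; u5: 1

Case u0 = 1:
Case u1 = 0:
Case u5 = 1:
Case u2 = 0:
Case u3 = 1:
From the singleton clause (u4), u4 = 1.
This assignment satisfies each clause.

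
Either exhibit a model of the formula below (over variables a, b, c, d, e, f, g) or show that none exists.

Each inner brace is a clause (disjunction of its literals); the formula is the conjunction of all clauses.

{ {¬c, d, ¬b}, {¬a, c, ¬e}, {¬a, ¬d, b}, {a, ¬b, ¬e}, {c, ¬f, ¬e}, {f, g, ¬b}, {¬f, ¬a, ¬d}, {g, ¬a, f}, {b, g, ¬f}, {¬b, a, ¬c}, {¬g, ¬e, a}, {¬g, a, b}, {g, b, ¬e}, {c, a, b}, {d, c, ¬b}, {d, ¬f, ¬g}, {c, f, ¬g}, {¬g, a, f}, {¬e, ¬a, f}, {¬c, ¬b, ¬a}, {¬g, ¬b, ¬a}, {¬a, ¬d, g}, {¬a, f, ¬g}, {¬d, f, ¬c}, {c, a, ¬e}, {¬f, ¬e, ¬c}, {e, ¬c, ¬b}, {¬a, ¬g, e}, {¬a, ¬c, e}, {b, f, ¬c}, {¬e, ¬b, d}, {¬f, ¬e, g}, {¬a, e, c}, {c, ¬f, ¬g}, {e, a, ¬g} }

a=False; b=True; c=False; d=True; e=False; f=True; g=False

Try c = False.
Try a = False.
(b) alone gives b = True.
(¬e) alone gives e = False.
(d) alone gives d = True.
(¬g) alone gives g = False.
(f) alone gives f = True.
All clauses are satisfied.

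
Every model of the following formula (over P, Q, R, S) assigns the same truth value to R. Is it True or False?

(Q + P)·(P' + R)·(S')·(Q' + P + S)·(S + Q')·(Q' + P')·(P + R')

True

Suppose R = 0.
From the singleton clause (P'), P = 0.
From the singleton clause (Q), Q = 1.
From the singleton clause (S'), S = 0.
Now (S) is unsatisfied and unit — conflict.
So every satisfying assignment has R = True.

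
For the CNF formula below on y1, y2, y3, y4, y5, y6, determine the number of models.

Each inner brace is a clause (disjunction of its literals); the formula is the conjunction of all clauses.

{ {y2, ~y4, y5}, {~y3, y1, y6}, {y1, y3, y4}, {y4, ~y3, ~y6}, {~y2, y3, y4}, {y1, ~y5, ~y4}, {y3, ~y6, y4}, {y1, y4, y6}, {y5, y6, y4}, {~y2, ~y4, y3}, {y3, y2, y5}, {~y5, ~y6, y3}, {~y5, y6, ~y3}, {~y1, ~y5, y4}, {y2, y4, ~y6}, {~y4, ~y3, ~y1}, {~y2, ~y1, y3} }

There are 2^6 = 64 truth assignments over (y1, y2, y3, y4, y5, y6).
Split on y3. With y3 = 1, the clauses containing y3 are satisfied and ~y3 drops from the rest; 1 of the 2^5 = 32 assignments to the other variables satisfy what remains.
With y3 = 0, by the same count on the reduced clause set, 1 assignment works.
Total: 1 + 1 = 2.

2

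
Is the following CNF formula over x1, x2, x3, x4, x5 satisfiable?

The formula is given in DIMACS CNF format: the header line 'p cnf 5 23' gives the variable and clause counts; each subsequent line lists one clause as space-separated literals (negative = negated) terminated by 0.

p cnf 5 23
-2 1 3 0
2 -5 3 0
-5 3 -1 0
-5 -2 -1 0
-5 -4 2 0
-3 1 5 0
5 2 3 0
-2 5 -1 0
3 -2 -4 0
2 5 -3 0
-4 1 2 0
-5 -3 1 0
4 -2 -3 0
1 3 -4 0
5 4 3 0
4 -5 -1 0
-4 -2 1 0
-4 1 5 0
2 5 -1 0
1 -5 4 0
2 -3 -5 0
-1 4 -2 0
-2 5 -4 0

No

Case x2 = False:
Case x5 = False:
(x3) alone gives x3 = True.
Now (¬x3) is unsatisfied and unit — conflict.
Backtrack on x5: now try x5 = True.
(x3) alone gives x3 = True.
Now (¬x3) is unsatisfied and unit — conflict.
Both values of x5 lead to a conflict.
Backtrack on x2: now try x2 = True.
Case x1 = True:
(¬x5) alone gives x5 = False.
Now (x5) is unsatisfied and unit — conflict.
Backtrack on x1: now try x1 = False.
(x3) alone gives x3 = True.
(x5) alone gives x5 = True.
Now (¬x5) is unsatisfied and unit — conflict.
Both values of x1 lead to a conflict.
Both values of x2 lead to a conflict.
No assignment satisfies every clause.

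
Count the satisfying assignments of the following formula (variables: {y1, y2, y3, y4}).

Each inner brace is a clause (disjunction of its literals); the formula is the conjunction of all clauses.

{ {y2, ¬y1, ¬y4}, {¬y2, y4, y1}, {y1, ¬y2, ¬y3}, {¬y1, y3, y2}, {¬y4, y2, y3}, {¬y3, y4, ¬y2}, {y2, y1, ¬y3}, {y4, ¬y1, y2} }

There are 2^4 = 16 truth assignments over (y1, y2, y3, y4).
Check each against the 8 clauses (columns in the order y1, y2, y3, y4):
  F F F F  ✓ satisfies all
  F F F T  ✗ fails (¬y4 ∨ y2 ∨ y3)
  F F T F  ✗ fails (y2 ∨ y1 ∨ ¬y3)
  F F T T  ✗ fails (y2 ∨ y1 ∨ ¬y3)
  F T F F  ✗ fails (¬y2 ∨ y4 ∨ y1)
  F T F T  ✓ satisfies all
  F T T F  ✗ fails (¬y2 ∨ y4 ∨ y1)
  F T T T  ✗ fails (y1 ∨ ¬y2 ∨ ¬y3)
  T F F F  ✗ fails (¬y1 ∨ y3 ∨ y2)
  T F F T  ✗ fails (y2 ∨ ¬y1 ∨ ¬y4)
  T F T F  ✗ fails (y4 ∨ ¬y1 ∨ y2)
  T F T T  ✗ fails (y2 ∨ ¬y1 ∨ ¬y4)
  T T F F  ✓ satisfies all
  T T F T  ✓ satisfies all
  T T T F  ✗ fails (¬y3 ∨ y4 ∨ ¬y2)
  T T T T  ✓ satisfies all
5 of the 16 rows are models.

5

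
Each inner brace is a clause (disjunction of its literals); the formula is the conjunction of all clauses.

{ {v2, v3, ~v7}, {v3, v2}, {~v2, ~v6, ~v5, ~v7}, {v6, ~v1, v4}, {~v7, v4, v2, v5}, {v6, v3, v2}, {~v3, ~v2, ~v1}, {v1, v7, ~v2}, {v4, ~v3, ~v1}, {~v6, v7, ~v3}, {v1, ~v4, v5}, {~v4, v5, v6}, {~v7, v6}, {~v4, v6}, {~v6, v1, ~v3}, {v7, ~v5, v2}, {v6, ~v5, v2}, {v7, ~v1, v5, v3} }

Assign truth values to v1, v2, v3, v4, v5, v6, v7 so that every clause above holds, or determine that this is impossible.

Case v3 = 1:
Case v2 = 0:
Case v4 = 1:
From the singleton clause (v6), v6 = 1.
From the singleton clause (v7), v7 = 1.
From the singleton clause (v1), v1 = 1.
No clause remains; v5 is free.

v1=1, v2=0, v3=1, v4=1, v5=1, v6=1, v7=1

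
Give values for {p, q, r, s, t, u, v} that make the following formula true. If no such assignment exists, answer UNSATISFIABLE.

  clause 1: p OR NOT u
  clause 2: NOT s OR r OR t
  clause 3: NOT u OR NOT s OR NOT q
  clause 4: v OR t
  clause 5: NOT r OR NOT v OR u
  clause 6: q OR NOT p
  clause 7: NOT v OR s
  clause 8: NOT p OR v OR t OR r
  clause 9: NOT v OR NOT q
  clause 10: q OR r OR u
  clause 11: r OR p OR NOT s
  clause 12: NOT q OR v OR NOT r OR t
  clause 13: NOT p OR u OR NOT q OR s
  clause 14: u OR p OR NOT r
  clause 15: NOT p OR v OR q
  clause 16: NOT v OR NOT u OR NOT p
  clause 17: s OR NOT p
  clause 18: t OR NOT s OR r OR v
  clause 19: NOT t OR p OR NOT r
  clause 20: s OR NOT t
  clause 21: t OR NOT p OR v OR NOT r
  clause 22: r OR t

p: true,  q: true,  r: true,  s: true,  t: true,  u: false,  v: false

Suppose p = true.
(q) alone gives q = true.
(NOT v) alone gives v = false.
(t) alone gives t = true.
(s) alone gives s = true.
(NOT u) alone gives u = false.
All clauses hold; r can take either value.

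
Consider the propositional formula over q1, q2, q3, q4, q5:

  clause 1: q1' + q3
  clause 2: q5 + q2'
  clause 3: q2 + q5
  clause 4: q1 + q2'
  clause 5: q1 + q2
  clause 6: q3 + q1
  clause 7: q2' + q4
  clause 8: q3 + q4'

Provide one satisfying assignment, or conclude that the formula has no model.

q1 ↦ 1, q2 ↦ 0, q3 ↦ 1, q4 ↦ 1, q5 ↦ 1

Suppose q1 = 1.
The clause (q3) is unit, so q3 = 1.
Suppose q5 = 1.
Suppose q2 = 0.
All clauses hold; q4 can take either value.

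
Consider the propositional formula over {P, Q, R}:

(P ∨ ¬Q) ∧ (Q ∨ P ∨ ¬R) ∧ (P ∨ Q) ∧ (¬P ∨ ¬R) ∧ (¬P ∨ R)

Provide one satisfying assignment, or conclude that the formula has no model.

Suppose P = True.
Unit clause (¬R) forces R = False.
Now (R) is unsatisfied and unit — conflict.
Undo P and try P = False.
Unit clause (¬Q) forces Q = False.
Now (Q) is unsatisfied and unit — conflict.
Both values of P lead to a conflict.

UNSATISFIABLE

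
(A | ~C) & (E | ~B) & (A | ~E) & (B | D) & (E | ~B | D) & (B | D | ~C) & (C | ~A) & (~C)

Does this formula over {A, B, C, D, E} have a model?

Yes

Unit clause (~C) forces C = 0.
Unit clause (~A) forces A = 0.
Unit clause (~E) forces E = 0.
Unit clause (~B) forces B = 0.
Unit clause (D) forces D = 1.
All clauses are satisfied.
A satisfying assignment: A: 0,  B: 0,  C: 0,  D: 1,  E: 0.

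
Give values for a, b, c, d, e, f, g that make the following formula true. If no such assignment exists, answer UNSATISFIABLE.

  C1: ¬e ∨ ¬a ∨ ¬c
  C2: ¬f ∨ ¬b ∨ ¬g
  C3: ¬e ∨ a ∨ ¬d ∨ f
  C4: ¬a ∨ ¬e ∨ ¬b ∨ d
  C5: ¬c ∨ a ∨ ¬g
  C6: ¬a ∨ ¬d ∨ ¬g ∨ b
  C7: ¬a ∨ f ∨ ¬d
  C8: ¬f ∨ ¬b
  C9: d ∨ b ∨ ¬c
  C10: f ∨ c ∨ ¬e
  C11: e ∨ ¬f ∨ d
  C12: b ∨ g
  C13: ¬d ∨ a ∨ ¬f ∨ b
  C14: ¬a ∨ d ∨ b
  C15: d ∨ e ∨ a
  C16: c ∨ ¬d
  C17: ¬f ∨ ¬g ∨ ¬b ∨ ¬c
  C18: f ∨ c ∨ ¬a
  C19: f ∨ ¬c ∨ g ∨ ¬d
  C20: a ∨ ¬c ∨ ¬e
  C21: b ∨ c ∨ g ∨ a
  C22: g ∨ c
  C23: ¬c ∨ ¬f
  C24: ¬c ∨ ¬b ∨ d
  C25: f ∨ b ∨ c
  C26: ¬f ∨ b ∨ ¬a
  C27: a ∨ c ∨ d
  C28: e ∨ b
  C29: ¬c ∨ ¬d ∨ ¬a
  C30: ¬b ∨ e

Branch on f: set f = False.
Branch on a: set a = False.
Branch on e: set e = False.
(d) alone gives d = True.
(c) alone gives c = True.
(¬g) alone gives g = False.
That conflicts with the unit clause (g).
That branch fails; take e = True instead.
(¬d) alone gives d = False.
(c) alone gives c = True.
That conflicts with the unit clause (¬c).
Either choice for e ends in contradiction.
That branch fails; take a = True instead.
(¬d) alone gives d = False.
(b) alone gives b = True.
(¬e) alone gives e = False.
That conflicts with the unit clause (e).
Either choice for a ends in contradiction.
That branch fails; take f = True instead.
(¬b) alone gives b = False.
(g) alone gives g = True.
(¬c) alone gives c = False.
(¬d) alone gives d = False.
(e) alone gives e = True.
(¬a) alone gives a = False.
That conflicts with the unit clause (a).
Either choice for f ends in contradiction.

UNSATISFIABLE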